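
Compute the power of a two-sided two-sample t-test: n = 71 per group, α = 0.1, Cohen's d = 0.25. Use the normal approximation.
Power ≈ 0.44

Power calculation (two-sample t-test, normal approximation):
z_β = d · √(n/2) - z_{α/2}
z_β = 0.25 · √(71/2) - 1.645
z_β = 0.25 · 5.958 - 1.645
z_β = -0.155

Power = Φ(z_β) = Φ(-0.155) ≈ 0.438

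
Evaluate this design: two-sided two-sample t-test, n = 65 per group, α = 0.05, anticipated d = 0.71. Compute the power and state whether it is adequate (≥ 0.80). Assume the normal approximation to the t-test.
Power ≈ 0.98; the study is adequately powered (power ≥ 0.80)

Power calculation (two-sample t-test, normal approximation):
z_β = d · √(n/2) - z_{α/2}
z_β = 0.71 · √(65/2) - 1.960
z_β = 0.71 · 5.701 - 1.960
z_β = 2.088

Power = Φ(z_β) = Φ(2.088) ≈ 0.982

Effect size d = 0.71 is medium by Cohen's convention (0.2/0.5/0.8).

Threshold: power ≥ 0.80 is conventionally adequate.
Power ≈ 0.98 → the study is adequately powered (power ≥ 0.80).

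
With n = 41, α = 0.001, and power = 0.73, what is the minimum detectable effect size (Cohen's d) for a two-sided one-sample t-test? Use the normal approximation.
d ≈ 0.61

Minimum detectable effect (one-sample t-test, normal approximation):
d = (z_{α/2} + z_β) / √n
d = (3.291 + 0.613) / √41
d = 3.903 / 6.403
d ≈ 0.61

By Cohen's convention (0.2 small / 0.5 medium / 0.8 large): medium effect.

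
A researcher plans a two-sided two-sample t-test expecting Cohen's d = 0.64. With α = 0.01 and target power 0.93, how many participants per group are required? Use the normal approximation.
n = 81 per group

Sample size formula (two-sample t-test, normal approximation):
n = 2 · ((z_{α/2} + z_β) / d)²

z_{α/2} = 2.576 (for α = 0.01, two-sided)
z_β = 1.476 (for power = 0.93)
d = 0.64

n = 2 · ((2.576 + 1.476) / 0.64)²
n = 2 · (6.331)²
n ≈ 80.16
Round up to the next whole number: n = 81 per group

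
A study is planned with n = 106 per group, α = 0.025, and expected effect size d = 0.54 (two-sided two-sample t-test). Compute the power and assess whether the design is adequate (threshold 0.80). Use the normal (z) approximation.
Power ≈ 0.95; the study is adequately powered (power ≥ 0.80)

Power calculation (two-sample t-test, normal approximation):
z_β = d · √(n/2) - z_{α/2}
z_β = 0.54 · √(106/2) - 2.241
z_β = 0.54 · 7.280 - 2.241
z_β = 1.690

Power = Φ(z_β) = Φ(1.690) ≈ 0.954

Effect size d = 0.54 is medium by Cohen's convention (0.2/0.5/0.8).

Threshold: power ≥ 0.80 is conventionally adequate.
Power ≈ 0.95 → the study is adequately powered (power ≥ 0.80).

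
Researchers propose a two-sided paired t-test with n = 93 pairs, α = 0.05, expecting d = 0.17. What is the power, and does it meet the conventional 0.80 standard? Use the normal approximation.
Power ≈ 0.37; the study is underpowered (power < 0.80)

Power calculation (paired t-test, normal approximation):
z_β = d · √n - z_{α/2}
z_β = 0.17 · √93 - 1.960
z_β = 0.17 · 9.644 - 1.960
z_β = -0.321

Power = Φ(z_β) = Φ(-0.321) ≈ 0.374

Effect size d = 0.17 is very small by Cohen's convention (0.2/0.5/0.8).

Threshold: power ≥ 0.80 is conventionally adequate.
Power ≈ 0.37 → the study is underpowered (power < 0.80).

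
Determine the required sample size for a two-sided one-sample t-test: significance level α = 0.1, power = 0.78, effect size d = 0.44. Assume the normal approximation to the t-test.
n = 31

Sample size formula (one-sample t-test, normal approximation):
n = ((z_{α/2} + z_β) / d)²

z_{α/2} = 1.645 (for α = 0.1, two-sided)
z_β = 0.772 (for power = 0.78)
d = 0.44

n = ((1.645 + 0.772) / 0.44)²
n = (5.493)²
n ≈ 30.17
Round up to the next whole number: n = 31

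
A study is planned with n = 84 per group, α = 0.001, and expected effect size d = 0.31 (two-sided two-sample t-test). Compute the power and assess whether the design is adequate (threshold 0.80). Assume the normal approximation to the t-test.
Power ≈ 0.10; the study is underpowered (power < 0.80)

Power calculation (two-sample t-test, normal approximation):
z_β = d · √(n/2) - z_{α/2}
z_β = 0.31 · √(84/2) - 3.291
z_β = 0.31 · 6.481 - 3.291
z_β = -1.281

Power = Φ(z_β) = Φ(-1.281) ≈ 0.100

Effect size d = 0.31 is small by Cohen's convention (0.2/0.5/0.8).

Threshold: power ≥ 0.80 is conventionally adequate.
Power ≈ 0.10 → the study is underpowered (power < 0.80).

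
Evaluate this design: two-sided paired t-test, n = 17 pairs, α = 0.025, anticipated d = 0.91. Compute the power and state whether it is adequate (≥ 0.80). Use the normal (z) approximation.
Power ≈ 0.93; the study is adequately powered (power ≥ 0.80)

Power calculation (paired t-test, normal approximation):
z_β = d · √n - z_{α/2}
z_β = 0.91 · √17 - 2.241
z_β = 0.91 · 4.123 - 2.241
z_β = 1.511

Power = Φ(z_β) = Φ(1.511) ≈ 0.935

Effect size d = 0.91 is large by Cohen's convention (0.2/0.5/0.8).

Threshold: power ≥ 0.80 is conventionally adequate.
Power ≈ 0.93 → the study is adequately powered (power ≥ 0.80).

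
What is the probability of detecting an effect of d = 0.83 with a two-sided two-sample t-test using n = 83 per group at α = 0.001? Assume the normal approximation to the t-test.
Power ≈ 0.98

Power calculation (two-sample t-test, normal approximation):
z_β = d · √(n/2) - z_{α/2}
z_β = 0.83 · √(83/2) - 3.291
z_β = 0.83 · 6.442 - 3.291
z_β = 2.056

Power = Φ(z_β) = Φ(2.056) ≈ 0.980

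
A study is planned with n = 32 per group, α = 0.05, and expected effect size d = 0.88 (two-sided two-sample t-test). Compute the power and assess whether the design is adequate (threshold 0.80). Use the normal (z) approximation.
Power ≈ 0.94; the study is adequately powered (power ≥ 0.80)

Power calculation (two-sample t-test, normal approximation):
z_β = d · √(n/2) - z_{α/2}
z_β = 0.88 · √(32/2) - 1.960
z_β = 0.88 · 4.000 - 1.960
z_β = 1.560

Power = Φ(z_β) = Φ(1.560) ≈ 0.941

Effect size d = 0.88 is large by Cohen's convention (0.2/0.5/0.8).

Threshold: power ≥ 0.80 is conventionally adequate.
Power ≈ 0.94 → the study is adequately powered (power ≥ 0.80).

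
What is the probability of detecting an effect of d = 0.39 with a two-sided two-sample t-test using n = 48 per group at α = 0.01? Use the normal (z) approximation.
Power ≈ 0.25

Power calculation (two-sample t-test, normal approximation):
z_β = d · √(n/2) - z_{α/2}
z_β = 0.39 · √(48/2) - 2.576
z_β = 0.39 · 4.899 - 2.576
z_β = -0.665

Power = Φ(z_β) = Φ(-0.665) ≈ 0.253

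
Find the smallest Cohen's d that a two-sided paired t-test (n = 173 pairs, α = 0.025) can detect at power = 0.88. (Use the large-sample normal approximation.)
d ≈ 0.26

Minimum detectable effect (paired t-test, normal approximation):
d = (z_{α/2} + z_β) / √n
d = (2.241 + 1.175) / √173
d = 3.416 / 13.153
d ≈ 0.26

By Cohen's convention (0.2 small / 0.5 medium / 0.8 large): small effect.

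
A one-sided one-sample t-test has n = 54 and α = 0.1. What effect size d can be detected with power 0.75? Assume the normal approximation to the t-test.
d ≈ 0.27

Minimum detectable effect (one-sample t-test, normal approximation):
d = (z_α + z_β) / √n
d = (1.282 + 0.674) / √54
d = 1.956 / 7.348
d ≈ 0.27

By Cohen's convention (0.2 small / 0.5 medium / 0.8 large): small effect.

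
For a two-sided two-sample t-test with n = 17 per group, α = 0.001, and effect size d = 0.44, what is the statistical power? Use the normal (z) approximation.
Power ≈ 0.02

Power calculation (two-sample t-test, normal approximation):
z_β = d · √(n/2) - z_{α/2}
z_β = 0.44 · √(17/2) - 3.291
z_β = 0.44 · 2.915 - 3.291
z_β = -2.008

Power = Φ(z_β) = Φ(-2.008) ≈ 0.022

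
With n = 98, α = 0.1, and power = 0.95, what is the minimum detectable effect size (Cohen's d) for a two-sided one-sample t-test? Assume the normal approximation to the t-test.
d ≈ 0.33

Minimum detectable effect (one-sample t-test, normal approximation):
d = (z_{α/2} + z_β) / √n
d = (1.645 + 1.645) / √98
d = 3.290 / 9.899
d ≈ 0.33

By Cohen's convention (0.2 small / 0.5 medium / 0.8 large): small effect.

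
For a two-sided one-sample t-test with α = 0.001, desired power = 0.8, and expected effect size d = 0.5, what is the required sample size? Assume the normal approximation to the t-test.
n = 69

Sample size formula (one-sample t-test, normal approximation):
n = ((z_{α/2} + z_β) / d)²

z_{α/2} = 3.291 (for α = 0.001, two-sided)
z_β = 0.842 (for power = 0.8)
d = 0.5

n = ((3.291 + 0.842) / 0.5)²
n = (8.266)²
n ≈ 68.33
Round up to the next whole number: n = 69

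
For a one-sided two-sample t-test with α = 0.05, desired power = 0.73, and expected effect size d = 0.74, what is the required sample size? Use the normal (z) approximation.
n = 19 per group

Sample size formula (two-sample t-test, normal approximation):
n = 2 · ((z_α + z_β) / d)²

z_α = 1.645 (for α = 0.05, one-sided)
z_β = 0.613 (for power = 0.73)
d = 0.74

n = 2 · ((1.645 + 0.613) / 0.74)²
n = 2 · (3.051)²
n ≈ 18.62
Round up to the next whole number: n = 19 per group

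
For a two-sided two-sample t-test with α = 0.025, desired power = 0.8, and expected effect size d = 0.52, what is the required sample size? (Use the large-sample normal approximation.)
n = 71 per group

Sample size formula (two-sample t-test, normal approximation):
n = 2 · ((z_{α/2} + z_β) / d)²

z_{α/2} = 2.241 (for α = 0.025, two-sided)
z_β = 0.842 (for power = 0.8)
d = 0.52

n = 2 · ((2.241 + 0.842) / 0.52)²
n = 2 · (5.929)²
n ≈ 70.31
Round up to the next whole number: n = 71 per group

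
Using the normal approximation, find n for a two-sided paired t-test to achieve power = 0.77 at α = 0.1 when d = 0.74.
n = 11 pairs

Sample size formula (paired t-test, normal approximation):
n = ((z_{α/2} + z_β) / d)²

z_{α/2} = 1.645 (for α = 0.1, two-sided)
z_β = 0.739 (for power = 0.77)
d = 0.74

n = ((1.645 + 0.739) / 0.74)²
n = (3.222)²
n ≈ 10.38
Round up to the next whole number: n = 11 pairs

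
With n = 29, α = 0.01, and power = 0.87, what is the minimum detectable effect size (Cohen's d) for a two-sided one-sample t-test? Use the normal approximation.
d ≈ 0.69

Minimum detectable effect (one-sample t-test, normal approximation):
d = (z_{α/2} + z_β) / √n
d = (2.576 + 1.126) / √29
d = 3.702 / 5.385
d ≈ 0.69

By Cohen's convention (0.2 small / 0.5 medium / 0.8 large): medium effect.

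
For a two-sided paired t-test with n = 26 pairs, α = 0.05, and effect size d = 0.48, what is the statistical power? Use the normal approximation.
Power ≈ 0.69

Power calculation (paired t-test, normal approximation):
z_β = d · √n - z_{α/2}
z_β = 0.48 · √26 - 1.960
z_β = 0.48 · 5.099 - 1.960
z_β = 0.488

Power = Φ(z_β) = Φ(0.488) ≈ 0.687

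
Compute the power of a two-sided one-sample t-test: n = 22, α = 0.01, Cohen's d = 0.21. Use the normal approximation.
Power ≈ 0.06

Power calculation (one-sample t-test, normal approximation):
z_β = d · √n - z_{α/2}
z_β = 0.21 · √22 - 2.576
z_β = 0.21 · 4.690 - 2.576
z_β = -1.591

Power = Φ(z_β) = Φ(-1.591) ≈ 0.056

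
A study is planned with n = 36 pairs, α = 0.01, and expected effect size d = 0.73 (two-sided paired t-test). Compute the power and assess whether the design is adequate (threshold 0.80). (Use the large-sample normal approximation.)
Power ≈ 0.96; the study is adequately powered (power ≥ 0.80)

Power calculation (paired t-test, normal approximation):
z_β = d · √n - z_{α/2}
z_β = 0.73 · √36 - 2.576
z_β = 0.73 · 6.000 - 2.576
z_β = 1.804

Power = Φ(z_β) = Φ(1.804) ≈ 0.964

Effect size d = 0.73 is medium by Cohen's convention (0.2/0.5/0.8).

Threshold: power ≥ 0.80 is conventionally adequate.
Power ≈ 0.96 → the study is adequately powered (power ≥ 0.80).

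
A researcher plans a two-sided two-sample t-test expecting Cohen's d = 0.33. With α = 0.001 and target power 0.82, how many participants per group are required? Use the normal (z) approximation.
n = 325 per group

Sample size formula (two-sample t-test, normal approximation):
n = 2 · ((z_{α/2} + z_β) / d)²

z_{α/2} = 3.291 (for α = 0.001, two-sided)
z_β = 0.915 (for power = 0.82)
d = 0.33

n = 2 · ((3.291 + 0.915) / 0.33)²
n = 2 · (12.745)²
n ≈ 324.87
Round up to the next whole number: n = 325 per group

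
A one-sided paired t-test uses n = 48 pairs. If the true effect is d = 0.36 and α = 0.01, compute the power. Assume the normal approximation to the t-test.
Power ≈ 0.57

Power calculation (paired t-test, normal approximation):
z_β = d · √n - z_α
z_β = 0.36 · √48 - 2.326
z_β = 0.36 · 6.928 - 2.326
z_β = 0.168

Power = Φ(z_β) = Φ(0.168) ≈ 0.567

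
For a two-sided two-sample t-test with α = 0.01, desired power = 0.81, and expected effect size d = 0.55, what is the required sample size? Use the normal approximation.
n = 79 per group

Sample size formula (two-sample t-test, normal approximation):
n = 2 · ((z_{α/2} + z_β) / d)²

z_{α/2} = 2.576 (for α = 0.01, two-sided)
z_β = 0.878 (for power = 0.81)
d = 0.55

n = 2 · ((2.576 + 0.878) / 0.55)²
n = 2 · (6.280)²
n ≈ 78.88
Round up to the next whole number: n = 79 per group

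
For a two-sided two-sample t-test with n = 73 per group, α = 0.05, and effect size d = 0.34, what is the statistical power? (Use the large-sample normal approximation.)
Power ≈ 0.54

Power calculation (two-sample t-test, normal approximation):
z_β = d · √(n/2) - z_{α/2}
z_β = 0.34 · √(73/2) - 1.960
z_β = 0.34 · 6.042 - 1.960
z_β = 0.094

Power = Φ(z_β) = Φ(0.094) ≈ 0.538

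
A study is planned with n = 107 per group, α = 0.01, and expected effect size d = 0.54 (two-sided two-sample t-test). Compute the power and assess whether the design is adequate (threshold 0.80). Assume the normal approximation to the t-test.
Power ≈ 0.92; the study is adequately powered (power ≥ 0.80)

Power calculation (two-sample t-test, normal approximation):
z_β = d · √(n/2) - z_{α/2}
z_β = 0.54 · √(107/2) - 2.576
z_β = 0.54 · 7.314 - 2.576
z_β = 1.374

Power = Φ(z_β) = Φ(1.374) ≈ 0.915

Effect size d = 0.54 is medium by Cohen's convention (0.2/0.5/0.8).

Threshold: power ≥ 0.80 is conventionally adequate.
Power ≈ 0.92 → the study is adequately powered (power ≥ 0.80).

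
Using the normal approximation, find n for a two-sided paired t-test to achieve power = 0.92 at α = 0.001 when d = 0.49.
n = 92 pairs

Sample size formula (paired t-test, normal approximation):
n = ((z_{α/2} + z_β) / d)²

z_{α/2} = 3.291 (for α = 0.001, two-sided)
z_β = 1.405 (for power = 0.92)
d = 0.49

n = ((3.291 + 1.405) / 0.49)²
n = (9.584)²
n ≈ 91.85
Round up to the next whole number: n = 92 pairs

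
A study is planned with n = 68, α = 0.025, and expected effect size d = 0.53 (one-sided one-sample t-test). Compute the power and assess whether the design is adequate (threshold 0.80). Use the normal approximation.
Power ≈ 0.99; the study is adequately powered (power ≥ 0.80)

Power calculation (one-sample t-test, normal approximation):
z_β = d · √n - z_α
z_β = 0.53 · √68 - 1.960
z_β = 0.53 · 8.246 - 1.960
z_β = 2.411

Power = Φ(z_β) = Φ(2.411) ≈ 0.992

Effect size d = 0.53 is medium by Cohen's convention (0.2/0.5/0.8).

Threshold: power ≥ 0.80 is conventionally adequate.
Power ≈ 0.99 → the study is adequately powered (power ≥ 0.80).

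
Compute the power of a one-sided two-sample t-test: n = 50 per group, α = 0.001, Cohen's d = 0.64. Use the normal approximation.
Power ≈ 0.54

Power calculation (two-sample t-test, normal approximation):
z_β = d · √(n/2) - z_α
z_β = 0.64 · √(50/2) - 3.090
z_β = 0.64 · 5.000 - 3.090
z_β = 0.110

Power = Φ(z_β) = Φ(0.110) ≈ 0.544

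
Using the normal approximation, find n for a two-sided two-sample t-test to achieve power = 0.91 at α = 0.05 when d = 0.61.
n = 59 per group

Sample size formula (two-sample t-test, normal approximation):
n = 2 · ((z_{α/2} + z_β) / d)²

z_{α/2} = 1.960 (for α = 0.05, two-sided)
z_β = 1.341 (for power = 0.91)
d = 0.61

n = 2 · ((1.960 + 1.341) / 0.61)²
n = 2 · (5.411)²
n ≈ 58.56
Round up to the next whole number: n = 59 per group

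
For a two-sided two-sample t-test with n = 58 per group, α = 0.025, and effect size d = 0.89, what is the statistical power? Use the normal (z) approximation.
Power ≈ 0.99

Power calculation (two-sample t-test, normal approximation):
z_β = d · √(n/2) - z_{α/2}
z_β = 0.89 · √(58/2) - 2.241
z_β = 0.89 · 5.385 - 2.241
z_β = 2.551

Power = Φ(z_β) = Φ(2.551) ≈ 0.995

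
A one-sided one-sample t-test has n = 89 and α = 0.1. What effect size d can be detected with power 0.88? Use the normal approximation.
d ≈ 0.26

Minimum detectable effect (one-sample t-test, normal approximation):
d = (z_α + z_β) / √n
d = (1.282 + 1.175) / √89
d = 2.457 / 9.434
d ≈ 0.26

By Cohen's convention (0.2 small / 0.5 medium / 0.8 large): small effect.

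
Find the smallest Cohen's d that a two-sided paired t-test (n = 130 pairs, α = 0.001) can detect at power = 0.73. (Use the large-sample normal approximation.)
d ≈ 0.34

Minimum detectable effect (paired t-test, normal approximation):
d = (z_{α/2} + z_β) / √n
d = (3.291 + 0.613) / √130
d = 3.903 / 11.402
d ≈ 0.34

By Cohen's convention (0.2 small / 0.5 medium / 0.8 large): small effect.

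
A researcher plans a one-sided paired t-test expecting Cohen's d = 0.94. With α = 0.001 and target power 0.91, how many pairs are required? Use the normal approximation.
n = 23 pairs

Sample size formula (paired t-test, normal approximation):
n = ((z_α + z_β) / d)²

z_α = 3.090 (for α = 0.001, one-sided)
z_β = 1.341 (for power = 0.91)
d = 0.94

n = ((3.090 + 1.341) / 0.94)²
n = (4.714)²
n ≈ 22.22
Round up to the next whole number: n = 23 pairs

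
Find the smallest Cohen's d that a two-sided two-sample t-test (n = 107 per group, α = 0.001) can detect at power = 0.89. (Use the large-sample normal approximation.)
d ≈ 0.62

Minimum detectable effect (two-sample t-test, normal approximation):
d = (z_{α/2} + z_β) / √(n/2)
d = (3.291 + 1.227) / √(107/2)
d = 4.517 / 7.314
d ≈ 0.62

By Cohen's convention (0.2 small / 0.5 medium / 0.8 large): medium effect.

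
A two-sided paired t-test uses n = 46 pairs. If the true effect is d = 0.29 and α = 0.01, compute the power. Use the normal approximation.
Power ≈ 0.27

Power calculation (paired t-test, normal approximation):
z_β = d · √n - z_{α/2}
z_β = 0.29 · √46 - 2.576
z_β = 0.29 · 6.782 - 2.576
z_β = -0.609

Power = Φ(z_β) = Φ(-0.609) ≈ 0.271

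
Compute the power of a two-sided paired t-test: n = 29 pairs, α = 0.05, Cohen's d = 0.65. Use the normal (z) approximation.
Power ≈ 0.94

Power calculation (paired t-test, normal approximation):
z_β = d · √n - z_{α/2}
z_β = 0.65 · √29 - 1.960
z_β = 0.65 · 5.385 - 1.960
z_β = 1.540

Power = Φ(z_β) = Φ(1.540) ≈ 0.938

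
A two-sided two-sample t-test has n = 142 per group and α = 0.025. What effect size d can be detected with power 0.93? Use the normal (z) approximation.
d ≈ 0.44

Minimum detectable effect (two-sample t-test, normal approximation):
d = (z_{α/2} + z_β) / √(n/2)
d = (2.241 + 1.476) / √(142/2)
d = 3.717 / 8.426
d ≈ 0.44

By Cohen's convention (0.2 small / 0.5 medium / 0.8 large): small effect.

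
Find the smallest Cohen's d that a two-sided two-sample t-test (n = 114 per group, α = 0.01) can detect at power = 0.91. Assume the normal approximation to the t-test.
d ≈ 0.52

Minimum detectable effect (two-sample t-test, normal approximation):
d = (z_{α/2} + z_β) / √(n/2)
d = (2.576 + 1.341) / √(114/2)
d = 3.917 / 7.550
d ≈ 0.52

By Cohen's convention (0.2 small / 0.5 medium / 0.8 large): medium effect.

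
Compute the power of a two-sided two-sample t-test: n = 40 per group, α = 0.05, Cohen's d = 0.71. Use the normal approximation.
Power ≈ 0.89

Power calculation (two-sample t-test, normal approximation):
z_β = d · √(n/2) - z_{α/2}
z_β = 0.71 · √(40/2) - 1.960
z_β = 0.71 · 4.472 - 1.960
z_β = 1.215

Power = Φ(z_β) = Φ(1.215) ≈ 0.888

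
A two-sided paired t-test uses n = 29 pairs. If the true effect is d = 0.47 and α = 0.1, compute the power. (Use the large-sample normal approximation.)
Power ≈ 0.81

Power calculation (paired t-test, normal approximation):
z_β = d · √n - z_{α/2}
z_β = 0.47 · √29 - 1.645
z_β = 0.47 · 5.385 - 1.645
z_β = 0.886

Power = Φ(z_β) = Φ(0.886) ≈ 0.812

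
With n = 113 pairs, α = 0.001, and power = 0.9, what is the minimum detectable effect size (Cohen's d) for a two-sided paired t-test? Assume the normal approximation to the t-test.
d ≈ 0.43

Minimum detectable effect (paired t-test, normal approximation):
d = (z_{α/2} + z_β) / √n
d = (3.291 + 1.282) / √113
d = 4.572 / 10.630
d ≈ 0.43

By Cohen's convention (0.2 small / 0.5 medium / 0.8 large): small effect.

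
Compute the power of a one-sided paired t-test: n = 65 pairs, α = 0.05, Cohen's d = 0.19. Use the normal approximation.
Power ≈ 0.46

Power calculation (paired t-test, normal approximation):
z_β = d · √n - z_α
z_β = 0.19 · √65 - 1.645
z_β = 0.19 · 8.062 - 1.645
z_β = -0.113

Power = Φ(z_β) = Φ(-0.113) ≈ 0.455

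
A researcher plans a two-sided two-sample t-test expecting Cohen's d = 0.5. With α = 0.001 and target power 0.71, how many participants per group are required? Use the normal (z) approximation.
n = 119 per group

Sample size formula (two-sample t-test, normal approximation):
n = 2 · ((z_{α/2} + z_β) / d)²

z_{α/2} = 3.291 (for α = 0.001, two-sided)
z_β = 0.553 (for power = 0.71)
d = 0.5

n = 2 · ((3.291 + 0.553) / 0.5)²
n = 2 · (7.688)²
n ≈ 118.21
Round up to the next whole number: n = 119 per group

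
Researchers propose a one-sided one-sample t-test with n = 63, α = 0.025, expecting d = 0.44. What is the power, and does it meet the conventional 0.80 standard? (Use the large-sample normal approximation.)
Power ≈ 0.94; the study is adequately powered (power ≥ 0.80)

Power calculation (one-sample t-test, normal approximation):
z_β = d · √n - z_α
z_β = 0.44 · √63 - 1.960
z_β = 0.44 · 7.937 - 1.960
z_β = 1.532

Power = Φ(z_β) = Φ(1.532) ≈ 0.937

Effect size d = 0.44 is small by Cohen's convention (0.2/0.5/0.8).

Threshold: power ≥ 0.80 is conventionally adequate.
Power ≈ 0.94 → the study is adequately powered (power ≥ 0.80).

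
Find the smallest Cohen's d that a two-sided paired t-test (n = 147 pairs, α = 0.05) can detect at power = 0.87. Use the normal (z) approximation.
d ≈ 0.25

Minimum detectable effect (paired t-test, normal approximation):
d = (z_{α/2} + z_β) / √n
d = (1.960 + 1.126) / √147
d = 3.086 / 12.124
d ≈ 0.25

By Cohen's convention (0.2 small / 0.5 medium / 0.8 large): small effect.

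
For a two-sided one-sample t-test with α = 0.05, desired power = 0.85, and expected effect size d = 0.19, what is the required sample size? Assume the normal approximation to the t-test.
n = 249

Sample size formula (one-sample t-test, normal approximation):
n = ((z_{α/2} + z_β) / d)²

z_{α/2} = 1.960 (for α = 0.05, two-sided)
z_β = 1.036 (for power = 0.85)
d = 0.19

n = ((1.960 + 1.036) / 0.19)²
n = (15.768)²
n ≈ 248.63
Round up to the next whole number: n = 249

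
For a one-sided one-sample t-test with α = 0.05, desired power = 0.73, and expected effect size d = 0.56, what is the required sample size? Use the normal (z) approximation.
n = 17

Sample size formula (one-sample t-test, normal approximation):
n = ((z_α + z_β) / d)²

z_α = 1.645 (for α = 0.05, one-sided)
z_β = 0.613 (for power = 0.73)
d = 0.56

n = ((1.645 + 0.613) / 0.56)²
n = (4.032)²
n ≈ 16.26
Round up to the next whole number: n = 17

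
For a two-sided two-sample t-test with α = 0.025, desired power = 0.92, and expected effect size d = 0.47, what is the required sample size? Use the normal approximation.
n = 121 per group

Sample size formula (two-sample t-test, normal approximation):
n = 2 · ((z_{α/2} + z_β) / d)²

z_{α/2} = 2.241 (for α = 0.025, two-sided)
z_β = 1.405 (for power = 0.92)
d = 0.47

n = 2 · ((2.241 + 1.405) / 0.47)²
n = 2 · (7.757)²
n ≈ 120.34
Round up to the next whole number: n = 121 per group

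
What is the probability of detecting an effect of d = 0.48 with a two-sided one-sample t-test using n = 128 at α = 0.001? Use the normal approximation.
Power ≈ 0.98

Power calculation (one-sample t-test, normal approximation):
z_β = d · √n - z_{α/2}
z_β = 0.48 · √128 - 3.291
z_β = 0.48 · 11.314 - 3.291
z_β = 2.140

Power = Φ(z_β) = Φ(2.140) ≈ 0.984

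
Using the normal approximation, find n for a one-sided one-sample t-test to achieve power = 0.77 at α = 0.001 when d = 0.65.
n = 35

Sample size formula (one-sample t-test, normal approximation):
n = ((z_α + z_β) / d)²

z_α = 3.090 (for α = 0.001, one-sided)
z_β = 0.739 (for power = 0.77)
d = 0.65

n = ((3.090 + 0.739) / 0.65)²
n = (5.891)²
n ≈ 34.70
Round up to the next whole number: n = 35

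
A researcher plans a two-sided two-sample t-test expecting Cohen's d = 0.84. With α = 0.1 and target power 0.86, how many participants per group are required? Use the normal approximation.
n = 22 per group

Sample size formula (two-sample t-test, normal approximation):
n = 2 · ((z_{α/2} + z_β) / d)²

z_{α/2} = 1.645 (for α = 0.1, two-sided)
z_β = 1.080 (for power = 0.86)
d = 0.84

n = 2 · ((1.645 + 1.080) / 0.84)²
n = 2 · (3.244)²
n ≈ 21.05
Round up to the next whole number: n = 22 per group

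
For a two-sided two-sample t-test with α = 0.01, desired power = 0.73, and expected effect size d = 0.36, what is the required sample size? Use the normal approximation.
n = 157 per group

Sample size formula (two-sample t-test, normal approximation):
n = 2 · ((z_{α/2} + z_β) / d)²

z_{α/2} = 2.576 (for α = 0.01, two-sided)
z_β = 0.613 (for power = 0.73)
d = 0.36

n = 2 · ((2.576 + 0.613) / 0.36)²
n = 2 · (8.858)²
n ≈ 156.93
Round up to the next whole number: n = 157 per group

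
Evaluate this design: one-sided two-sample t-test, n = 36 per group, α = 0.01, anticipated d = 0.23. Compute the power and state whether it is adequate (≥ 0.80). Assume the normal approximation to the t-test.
Power ≈ 0.09; the study is underpowered (power < 0.80)

Power calculation (two-sample t-test, normal approximation):
z_β = d · √(n/2) - z_α
z_β = 0.23 · √(36/2) - 2.326
z_β = 0.23 · 4.243 - 2.326
z_β = -1.351

Power = Φ(z_β) = Φ(-1.351) ≈ 0.088

Effect size d = 0.23 is small by Cohen's convention (0.2/0.5/0.8).

Threshold: power ≥ 0.80 is conventionally adequate.
Power ≈ 0.09 → the study is underpowered (power < 0.80).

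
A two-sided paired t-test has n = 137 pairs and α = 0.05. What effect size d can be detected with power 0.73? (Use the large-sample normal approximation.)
d ≈ 0.22

Minimum detectable effect (paired t-test, normal approximation):
d = (z_{α/2} + z_β) / √n
d = (1.960 + 0.613) / √137
d = 2.573 / 11.705
d ≈ 0.22

By Cohen's convention (0.2 small / 0.5 medium / 0.8 large): small effect.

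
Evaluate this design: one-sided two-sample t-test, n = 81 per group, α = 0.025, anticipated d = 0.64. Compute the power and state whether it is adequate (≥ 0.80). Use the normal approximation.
Power ≈ 0.98; the study is adequately powered (power ≥ 0.80)

Power calculation (two-sample t-test, normal approximation):
z_β = d · √(n/2) - z_α
z_β = 0.64 · √(81/2) - 1.960
z_β = 0.64 · 6.364 - 1.960
z_β = 2.113

Power = Φ(z_β) = Φ(2.113) ≈ 0.983

Effect size d = 0.64 is medium by Cohen's convention (0.2/0.5/0.8).

Threshold: power ≥ 0.80 is conventionally adequate.
Power ≈ 0.98 → the study is adequately powered (power ≥ 0.80).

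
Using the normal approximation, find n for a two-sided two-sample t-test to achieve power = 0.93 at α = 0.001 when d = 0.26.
n = 673 per group

Sample size formula (two-sample t-test, normal approximation):
n = 2 · ((z_{α/2} + z_β) / d)²

z_{α/2} = 3.291 (for α = 0.001, two-sided)
z_β = 1.476 (for power = 0.93)
d = 0.26

n = 2 · ((3.291 + 1.476) / 0.26)²
n = 2 · (18.335)²
n ≈ 672.34
Round up to the next whole number: n = 673 per group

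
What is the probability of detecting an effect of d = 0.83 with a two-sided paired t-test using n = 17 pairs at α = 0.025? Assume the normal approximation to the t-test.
Power ≈ 0.88

Power calculation (paired t-test, normal approximation):
z_β = d · √n - z_{α/2}
z_β = 0.83 · √17 - 2.241
z_β = 0.83 · 4.123 - 2.241
z_β = 1.181

Power = Φ(z_β) = Φ(1.181) ≈ 0.881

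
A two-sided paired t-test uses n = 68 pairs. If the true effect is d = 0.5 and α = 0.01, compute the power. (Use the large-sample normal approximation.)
Power ≈ 0.94

Power calculation (paired t-test, normal approximation):
z_β = d · √n - z_{α/2}
z_β = 0.5 · √68 - 2.576
z_β = 0.5 · 8.246 - 2.576
z_β = 1.547

Power = Φ(z_β) = Φ(1.547) ≈ 0.939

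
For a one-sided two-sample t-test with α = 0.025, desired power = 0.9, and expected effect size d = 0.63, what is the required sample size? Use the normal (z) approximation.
n = 53 per group

Sample size formula (two-sample t-test, normal approximation):
n = 2 · ((z_α + z_β) / d)²

z_α = 1.960 (for α = 0.025, one-sided)
z_β = 1.282 (for power = 0.9)
d = 0.63

n = 2 · ((1.960 + 1.282) / 0.63)²
n = 2 · (5.146)²
n ≈ 52.96
Round up to the next whole number: n = 53 per group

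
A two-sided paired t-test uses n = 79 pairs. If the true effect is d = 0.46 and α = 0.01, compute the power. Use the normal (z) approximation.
Power ≈ 0.93

Power calculation (paired t-test, normal approximation):
z_β = d · √n - z_{α/2}
z_β = 0.46 · √79 - 2.576
z_β = 0.46 · 8.888 - 2.576
z_β = 1.513

Power = Φ(z_β) = Φ(1.513) ≈ 0.935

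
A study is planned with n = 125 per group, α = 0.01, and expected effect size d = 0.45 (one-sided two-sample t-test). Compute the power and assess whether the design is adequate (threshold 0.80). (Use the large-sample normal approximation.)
Power ≈ 0.89; the study is adequately powered (power ≥ 0.80)

Power calculation (two-sample t-test, normal approximation):
z_β = d · √(n/2) - z_α
z_β = 0.45 · √(125/2) - 2.326
z_β = 0.45 · 7.906 - 2.326
z_β = 1.231

Power = Φ(z_β) = Φ(1.231) ≈ 0.891

Effect size d = 0.45 is small by Cohen's convention (0.2/0.5/0.8).

Threshold: power ≥ 0.80 is conventionally adequate.
Power ≈ 0.89 → the study is adequately powered (power ≥ 0.80).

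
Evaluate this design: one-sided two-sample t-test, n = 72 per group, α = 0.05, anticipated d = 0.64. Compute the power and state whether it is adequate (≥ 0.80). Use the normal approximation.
Power ≈ 0.99; the study is adequately powered (power ≥ 0.80)

Power calculation (two-sample t-test, normal approximation):
z_β = d · √(n/2) - z_α
z_β = 0.64 · √(72/2) - 1.645
z_β = 0.64 · 6.000 - 1.645
z_β = 2.195

Power = Φ(z_β) = Φ(2.195) ≈ 0.986

Effect size d = 0.64 is medium by Cohen's convention (0.2/0.5/0.8).

Threshold: power ≥ 0.80 is conventionally adequate.
Power ≈ 0.99 → the study is adequately powered (power ≥ 0.80).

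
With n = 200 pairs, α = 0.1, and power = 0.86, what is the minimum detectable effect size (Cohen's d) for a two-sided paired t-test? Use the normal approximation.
d ≈ 0.19

Minimum detectable effect (paired t-test, normal approximation):
d = (z_{α/2} + z_β) / √n
d = (1.645 + 1.080) / √200
d = 2.725 / 14.142
d ≈ 0.19

By Cohen's convention (0.2 small / 0.5 medium / 0.8 large): very small effect.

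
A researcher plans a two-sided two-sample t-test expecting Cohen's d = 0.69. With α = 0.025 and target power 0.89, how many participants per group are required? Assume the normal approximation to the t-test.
n = 51 per group

Sample size formula (two-sample t-test, normal approximation):
n = 2 · ((z_{α/2} + z_β) / d)²

z_{α/2} = 2.241 (for α = 0.025, two-sided)
z_β = 1.227 (for power = 0.89)
d = 0.69

n = 2 · ((2.241 + 1.227) / 0.69)²
n = 2 · (5.026)²
n ≈ 50.52
Round up to the next whole number: n = 51 per group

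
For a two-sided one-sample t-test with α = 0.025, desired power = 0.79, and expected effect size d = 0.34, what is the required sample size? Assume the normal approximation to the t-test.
n = 81

Sample size formula (one-sample t-test, normal approximation):
n = ((z_{α/2} + z_β) / d)²

z_{α/2} = 2.241 (for α = 0.025, two-sided)
z_β = 0.806 (for power = 0.79)
d = 0.34

n = ((2.241 + 0.806) / 0.34)²
n = (8.962)²
n ≈ 80.32
Round up to the next whole number: n = 81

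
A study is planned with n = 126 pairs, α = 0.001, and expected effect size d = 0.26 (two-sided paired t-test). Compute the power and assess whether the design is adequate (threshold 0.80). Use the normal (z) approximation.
Power ≈ 0.35; the study is underpowered (power < 0.80)

Power calculation (paired t-test, normal approximation):
z_β = d · √n - z_{α/2}
z_β = 0.26 · √126 - 3.291
z_β = 0.26 · 11.225 - 3.291
z_β = -0.372

Power = Φ(z_β) = Φ(-0.372) ≈ 0.355

Effect size d = 0.26 is small by Cohen's convention (0.2/0.5/0.8).

Threshold: power ≥ 0.80 is conventionally adequate.
Power ≈ 0.35 → the study is underpowered (power < 0.80).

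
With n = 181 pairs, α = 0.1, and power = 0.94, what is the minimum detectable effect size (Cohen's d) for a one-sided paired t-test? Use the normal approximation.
d ≈ 0.21

Minimum detectable effect (paired t-test, normal approximation):
d = (z_α + z_β) / √n
d = (1.282 + 1.555) / √181
d = 2.836 / 13.454
d ≈ 0.21

By Cohen's convention (0.2 small / 0.5 medium / 0.8 large): small effect.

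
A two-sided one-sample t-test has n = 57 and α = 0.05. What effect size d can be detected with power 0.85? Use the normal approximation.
d ≈ 0.40

Minimum detectable effect (one-sample t-test, normal approximation):
d = (z_{α/2} + z_β) / √n
d = (1.960 + 1.036) / √57
d = 2.996 / 7.550
d ≈ 0.40

By Cohen's convention (0.2 small / 0.5 medium / 0.8 large): small effect.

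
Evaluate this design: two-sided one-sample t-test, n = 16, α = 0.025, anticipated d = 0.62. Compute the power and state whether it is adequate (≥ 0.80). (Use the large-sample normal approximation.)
Power ≈ 0.59; the study is underpowered (power < 0.80)

Power calculation (one-sample t-test, normal approximation):
z_β = d · √n - z_{α/2}
z_β = 0.62 · √16 - 2.241
z_β = 0.62 · 4.000 - 2.241
z_β = 0.239

Power = Φ(z_β) = Φ(0.239) ≈ 0.594

Effect size d = 0.62 is medium by Cohen's convention (0.2/0.5/0.8).

Threshold: power ≥ 0.80 is conventionally adequate.
Power ≈ 0.59 → the study is underpowered (power < 0.80).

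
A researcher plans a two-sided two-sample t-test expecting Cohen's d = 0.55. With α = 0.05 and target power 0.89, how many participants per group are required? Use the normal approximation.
n = 68 per group

Sample size formula (two-sample t-test, normal approximation):
n = 2 · ((z_{α/2} + z_β) / d)²

z_{α/2} = 1.960 (for α = 0.05, two-sided)
z_β = 1.227 (for power = 0.89)
d = 0.55

n = 2 · ((1.960 + 1.227) / 0.55)²
n = 2 · (5.795)²
n ≈ 67.16
Round up to the next whole number: n = 68 per group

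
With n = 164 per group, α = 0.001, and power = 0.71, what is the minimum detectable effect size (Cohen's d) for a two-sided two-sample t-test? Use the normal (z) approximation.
d ≈ 0.42

Minimum detectable effect (two-sample t-test, normal approximation):
d = (z_{α/2} + z_β) / √(n/2)
d = (3.291 + 0.553) / √(164/2)
d = 3.844 / 9.055
d ≈ 0.42

By Cohen's convention (0.2 small / 0.5 medium / 0.8 large): small effect.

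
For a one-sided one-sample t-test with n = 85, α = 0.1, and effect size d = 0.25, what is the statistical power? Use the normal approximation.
Power ≈ 0.85

Power calculation (one-sample t-test, normal approximation):
z_β = d · √n - z_α
z_β = 0.25 · √85 - 1.282
z_β = 0.25 · 9.220 - 1.282
z_β = 1.023

Power = Φ(z_β) = Φ(1.023) ≈ 0.847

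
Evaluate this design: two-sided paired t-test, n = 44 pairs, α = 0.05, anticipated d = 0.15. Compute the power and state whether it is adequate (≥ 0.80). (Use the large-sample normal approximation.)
Power ≈ 0.17; the study is underpowered (power < 0.80)

Power calculation (paired t-test, normal approximation):
z_β = d · √n - z_{α/2}
z_β = 0.15 · √44 - 1.960
z_β = 0.15 · 6.633 - 1.960
z_β = -0.965

Power = Φ(z_β) = Φ(-0.965) ≈ 0.167

Effect size d = 0.15 is very small by Cohen's convention (0.2/0.5/0.8).

Threshold: power ≥ 0.80 is conventionally adequate.
Power ≈ 0.17 → the study is underpowered (power < 0.80).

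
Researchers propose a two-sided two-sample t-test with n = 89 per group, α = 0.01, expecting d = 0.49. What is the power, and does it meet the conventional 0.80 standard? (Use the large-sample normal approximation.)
Power ≈ 0.76; the study is underpowered (power < 0.80)

Power calculation (two-sample t-test, normal approximation):
z_β = d · √(n/2) - z_{α/2}
z_β = 0.49 · √(89/2) - 2.576
z_β = 0.49 · 6.671 - 2.576
z_β = 0.693

Power = Φ(z_β) = Φ(0.693) ≈ 0.756

Effect size d = 0.49 is small by Cohen's convention (0.2/0.5/0.8).

Threshold: power ≥ 0.80 is conventionally adequate.
Power ≈ 0.76 → the study is underpowered (power < 0.80).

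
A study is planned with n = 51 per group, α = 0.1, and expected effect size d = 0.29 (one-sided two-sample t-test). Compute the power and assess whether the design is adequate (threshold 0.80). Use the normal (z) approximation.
Power ≈ 0.57; the study is underpowered (power < 0.80)

Power calculation (two-sample t-test, normal approximation):
z_β = d · √(n/2) - z_α
z_β = 0.29 · √(51/2) - 1.282
z_β = 0.29 · 5.050 - 1.282
z_β = 0.183

Power = Φ(z_β) = Φ(0.183) ≈ 0.573

Effect size d = 0.29 is small by Cohen's convention (0.2/0.5/0.8).

Threshold: power ≥ 0.80 is conventionally adequate.
Power ≈ 0.57 → the study is underpowered (power < 0.80).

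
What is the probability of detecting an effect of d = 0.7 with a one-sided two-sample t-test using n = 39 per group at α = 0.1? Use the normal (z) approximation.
Power ≈ 0.96

Power calculation (two-sample t-test, normal approximation):
z_β = d · √(n/2) - z_α
z_β = 0.7 · √(39/2) - 1.282
z_β = 0.7 · 4.416 - 1.282
z_β = 1.810

Power = Φ(z_β) = Φ(1.810) ≈ 0.965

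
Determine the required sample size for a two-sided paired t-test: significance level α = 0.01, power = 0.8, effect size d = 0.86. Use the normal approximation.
n = 16 pairs

Sample size formula (paired t-test, normal approximation):
n = ((z_{α/2} + z_β) / d)²

z_{α/2} = 2.576 (for α = 0.01, two-sided)
z_β = 0.842 (for power = 0.8)
d = 0.86

n = ((2.576 + 0.842) / 0.86)²
n = (3.974)²
n ≈ 15.79
Round up to the next whole number: n = 16 pairs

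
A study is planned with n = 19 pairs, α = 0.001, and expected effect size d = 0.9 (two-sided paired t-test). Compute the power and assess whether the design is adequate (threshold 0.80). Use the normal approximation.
Power ≈ 0.74; the study is underpowered (power < 0.80)

Power calculation (paired t-test, normal approximation):
z_β = d · √n - z_{α/2}
z_β = 0.9 · √19 - 3.291
z_β = 0.9 · 4.359 - 3.291
z_β = 0.632

Power = Φ(z_β) = Φ(0.632) ≈ 0.736

Effect size d = 0.9 is large by Cohen's convention (0.2/0.5/0.8).

Threshold: power ≥ 0.80 is conventionally adequate.
Power ≈ 0.74 → the study is underpowered (power < 0.80).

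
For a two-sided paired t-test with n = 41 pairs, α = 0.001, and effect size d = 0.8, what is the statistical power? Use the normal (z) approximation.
Power ≈ 0.97

Power calculation (paired t-test, normal approximation):
z_β = d · √n - z_{α/2}
z_β = 0.8 · √41 - 3.291
z_β = 0.8 · 6.403 - 3.291
z_β = 1.832

Power = Φ(z_β) = Φ(1.832) ≈ 0.967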